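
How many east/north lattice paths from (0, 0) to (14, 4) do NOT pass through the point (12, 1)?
Number of paths = 2930

Total paths from (0, 0) to (14, 4): C(18, 14) = 3060. Paths through (12, 1): (paths (0, 0) → (12, 1)) × (paths (12, 1) → (14, 4)) = C(13, 12) · C(5, 2) = 13 · 10 = 130. Avoidance count = 3060 − 130 = 2930.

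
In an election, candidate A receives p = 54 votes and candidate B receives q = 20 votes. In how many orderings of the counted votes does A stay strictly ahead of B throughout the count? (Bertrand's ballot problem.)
Strict-lead orderings = 270616965258363416

Total orderings of the 74 votes with 54 for A: C(74, 54) = 588989865562320376. By the Bertrand ballot formula (Cycle Lemma / reflection principle), the number of orderings in which A is strictly ahead of B throughout is (p − q)/(p + q) · C(p + q, p) = (54 − 20)/(54 + 20) · 588989865562320376 = 270616965258363416.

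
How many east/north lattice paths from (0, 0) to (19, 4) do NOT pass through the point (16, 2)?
Number of paths = 7325

Total paths from (0, 0) to (19, 4): C(23, 19) = 8855. Paths through (16, 2): (paths (0, 0) → (16, 2)) × (paths (16, 2) → (19, 4)) = C(18, 16) · C(5, 3) = 153 · 10 = 1530. Avoidance count = 8855 − 1530 = 7325.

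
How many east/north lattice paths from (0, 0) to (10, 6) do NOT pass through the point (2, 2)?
Number of paths = 5038

Total paths from (0, 0) to (10, 6): C(16, 10) = 8008. Paths through (2, 2): (paths (0, 0) → (2, 2)) × (paths (2, 2) → (10, 6)) = C(4, 2) · C(12, 8) = 6 · 495 = 2970. Avoidance count = 8008 − 2970 = 5038.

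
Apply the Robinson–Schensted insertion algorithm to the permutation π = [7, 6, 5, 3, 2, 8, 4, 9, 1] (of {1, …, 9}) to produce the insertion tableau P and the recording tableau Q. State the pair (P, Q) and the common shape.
P = [1, 4, 9] / [2, 8] / [3] / [5] / [6] / [7];  Q = [1, 6, 8] / [2, 7] / [3] / [4] / [5] / [9];  common shape = (3, 2, 1, 1, 1, 1)

Row-insert the values π_1, π_2, … into P one at a time, bumping the leftmost entry strictly greater than the inserted value down to the next row. The recording tableau Q records, in position (i, j), the step at which that cell was added to P.
  Insert 7 (step 1): P = [7];  Q = [1]
  Insert 6 (step 2): P = [6] / [7];  Q = [1] / [2]
  Insert 5 (step 3): P = [5] / [6] / [7];  Q = [1] / [2] / [3]
  Insert 3 (step 4): P = [3] / [5] / [6] / [7];  Q = [1] / [2] / [3] / [4]
  Insert 2 (step 5): P = [2] / [3] / [5] / [6] / [7];  Q = [1] / [2] / [3] / [4] / [5]
  Insert 8 (step 6): P = [2, 8] / [3] / [5] / [6] / [7];  Q = [1, 6] / [2] / [3] / [4] / [5]
  Insert 4 (step 7): P = [2, 4] / [3, 8] / [5] / [6] / [7];  Q = [1, 6] / [2, 7] / [3] / [4] / [5]
  Insert 9 (step 8): P = [2, 4, 9] / [3, 8] / [5] / [6] / [7];  Q = [1, 6, 8] / [2, 7] / [3] / [4] / [5]
  Insert 1 (step 9): P = [1, 4, 9] / [2, 8] / [3] / [5] / [6] / [7];  Q = [1, 6, 8] / [2, 7] / [3] / [4] / [5] / [9]
Final shape: (3, 2, 1, 1, 1, 1).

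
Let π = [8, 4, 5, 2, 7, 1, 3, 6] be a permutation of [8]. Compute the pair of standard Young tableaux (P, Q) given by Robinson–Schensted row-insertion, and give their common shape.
P = [1, 3, 6] / [2, 5, 7] / [4] / [8];  Q = [1, 3, 5] / [2, 7, 8] / [4] / [6];  common shape = (3, 3, 1, 1)

Row-insert the values π_1, π_2, … into P one at a time, bumping the leftmost entry strictly greater than the inserted value down to the next row. The recording tableau Q records, in position (i, j), the step at which that cell was added to P.
  Insert 8 (step 1): P = [8];  Q = [1]
  Insert 4 (step 2): P = [4] / [8];  Q = [1] / [2]
  Insert 5 (step 3): P = [4, 5] / [8];  Q = [1, 3] / [2]
  Insert 2 (step 4): P = [2, 5] / [4] / [8];  Q = [1, 3] / [2] / [4]
  Insert 7 (step 5): P = [2, 5, 7] / [4] / [8];  Q = [1, 3, 5] / [2] / [4]
  Insert 1 (step 6): P = [1, 5, 7] / [2] / [4] / [8];  Q = [1, 3, 5] / [2] / [4] / [6]
  Insert 3 (step 7): P = [1, 3, 7] / [2, 5] / [4] / [8];  Q = [1, 3, 5] / [2, 7] / [4] / [6]
  Insert 6 (step 8): P = [1, 3, 6] / [2, 5, 7] / [4] / [8];  Q = [1, 3, 5] / [2, 7, 8] / [4] / [6]
Final shape: (3, 3, 1, 1).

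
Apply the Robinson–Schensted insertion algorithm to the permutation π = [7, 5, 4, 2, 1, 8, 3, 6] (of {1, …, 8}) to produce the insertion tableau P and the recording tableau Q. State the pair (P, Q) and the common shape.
P = [1, 3, 6] / [2, 8] / [4] / [5] / [7];  Q = [1, 6, 8] / [2, 7] / [3] / [4] / [5];  common shape = (3, 2, 1, 1, 1)

Row-insert the values π_1, π_2, … into P one at a time, bumping the leftmost entry strictly greater than the inserted value down to the next row. The recording tableau Q records, in position (i, j), the step at which that cell was added to P.
  Insert 7 (step 1): P = [7];  Q = [1]
  Insert 5 (step 2): P = [5] / [7];  Q = [1] / [2]
  Insert 4 (step 3): P = [4] / [5] / [7];  Q = [1] / [2] / [3]
  Insert 2 (step 4): P = [2] / [4] / [5] / [7];  Q = [1] / [2] / [3] / [4]
  Insert 1 (step 5): P = [1] / [2] / [4] / [5] / [7];  Q = [1] / [2] / [3] / [4] / [5]
  Insert 8 (step 6): P = [1, 8] / [2] / [4] / [5] / [7];  Q = [1, 6] / [2] / [3] / [4] / [5]
  Insert 3 (step 7): P = [1, 3] / [2, 8] / [4] / [5] / [7];  Q = [1, 6] / [2, 7] / [3] / [4] / [5]
  Insert 6 (step 8): P = [1, 3, 6] / [2, 8] / [4] / [5] / [7];  Q = [1, 6, 8] / [2, 7] / [3] / [4] / [5]
Final shape: (3, 2, 1, 1, 1).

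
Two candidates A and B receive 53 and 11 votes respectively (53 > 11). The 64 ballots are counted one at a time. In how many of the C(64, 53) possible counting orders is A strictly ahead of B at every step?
Strict-lead orderings = 487984731822

Total orderings of the 64 votes with 53 for A: C(64, 53) = 743595781824. By the Bertrand ballot formula (Cycle Lemma / reflection principle), the number of orderings in which A is strictly ahead of B throughout is (p − q)/(p + q) · C(p + q, p) = (53 − 11)/(53 + 11) · 743595781824 = 487984731822.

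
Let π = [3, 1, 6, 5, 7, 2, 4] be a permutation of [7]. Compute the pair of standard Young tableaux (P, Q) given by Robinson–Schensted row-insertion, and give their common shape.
P = [1, 2, 4] / [3, 5, 7] / [6];  Q = [1, 3, 5] / [2, 4, 7] / [6];  common shape = (3, 3, 1)

Row-insert the values π_1, π_2, … into P one at a time, bumping the leftmost entry strictly greater than the inserted value down to the next row. The recording tableau Q records, in position (i, j), the step at which that cell was added to P.
  Insert 3 (step 1): P = [3];  Q = [1]
  Insert 1 (step 2): P = [1] / [3];  Q = [1] / [2]
  Insert 6 (step 3): P = [1, 6] / [3];  Q = [1, 3] / [2]
  Insert 5 (step 4): P = [1, 5] / [3, 6];  Q = [1, 3] / [2, 4]
  Insert 7 (step 5): P = [1, 5, 7] / [3, 6];  Q = [1, 3, 5] / [2, 4]
  Insert 2 (step 6): P = [1, 2, 7] / [3, 5] / [6];  Q = [1, 3, 5] / [2, 4] / [6]
  Insert 4 (step 7): P = [1, 2, 4] / [3, 5, 7] / [6];  Q = [1, 3, 5] / [2, 4, 7] / [6]
Final shape: (3, 3, 1).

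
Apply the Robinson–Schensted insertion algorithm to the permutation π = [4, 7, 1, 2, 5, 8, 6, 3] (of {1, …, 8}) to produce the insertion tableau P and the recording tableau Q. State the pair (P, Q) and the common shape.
P = [1, 2, 3, 6] / [4, 5, 8] / [7];  Q = [1, 2, 5, 6] / [3, 4, 7] / [8];  common shape = (4, 3, 1)

Row-insert the values π_1, π_2, … into P one at a time, bumping the leftmost entry strictly greater than the inserted value down to the next row. The recording tableau Q records, in position (i, j), the step at which that cell was added to P.
  Insert 4 (step 1): P = [4];  Q = [1]
  Insert 7 (step 2): P = [4, 7];  Q = [1, 2]
  Insert 1 (step 3): P = [1, 7] / [4];  Q = [1, 2] / [3]
  Insert 2 (step 4): P = [1, 2] / [4, 7];  Q = [1, 2] / [3, 4]
  Insert 5 (step 5): P = [1, 2, 5] / [4, 7];  Q = [1, 2, 5] / [3, 4]
  Insert 8 (step 6): P = [1, 2, 5, 8] / [4, 7];  Q = [1, 2, 5, 6] / [3, 4]
  Insert 6 (step 7): P = [1, 2, 5, 6] / [4, 7, 8];  Q = [1, 2, 5, 6] / [3, 4, 7]
  Insert 3 (step 8): P = [1, 2, 3, 6] / [4, 5, 8] / [7];  Q = [1, 2, 5, 6] / [3, 4, 7] / [8]
Final shape: (4, 3, 1).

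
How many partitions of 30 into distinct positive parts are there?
q(30) = 296

A partition into distinct parts is a strictly decreasing sequence summing to n. The recurrence d(n, m) = d(n, m−1) + d(n−m, m−1) (use part m at most once) with q(n) = d(n, n) gives q(30) = 296. (Euler's theorem: # distinct-part partitions = # odd-part partitions.)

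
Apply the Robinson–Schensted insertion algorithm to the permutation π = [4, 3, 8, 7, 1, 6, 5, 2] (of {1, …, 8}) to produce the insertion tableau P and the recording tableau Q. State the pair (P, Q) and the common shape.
P = [1, 2] / [3, 5] / [4, 6] / [7] / [8];  Q = [1, 3] / [2, 4] / [5, 6] / [7] / [8];  common shape = (2, 2, 2, 1, 1)

Row-insert the values π_1, π_2, … into P one at a time, bumping the leftmost entry strictly greater than the inserted value down to the next row. The recording tableau Q records, in position (i, j), the step at which that cell was added to P.
  Insert 4 (step 1): P = [4];  Q = [1]
  Insert 3 (step 2): P = [3] / [4];  Q = [1] / [2]
  Insert 8 (step 3): P = [3, 8] / [4];  Q = [1, 3] / [2]
  Insert 7 (step 4): P = [3, 7] / [4, 8];  Q = [1, 3] / [2, 4]
  Insert 1 (step 5): P = [1, 7] / [3, 8] / [4];  Q = [1, 3] / [2, 4] / [5]
  Insert 6 (step 6): P = [1, 6] / [3, 7] / [4, 8];  Q = [1, 3] / [2, 4] / [5, 6]
  Insert 5 (step 7): P = [1, 5] / [3, 6] / [4, 7] / [8];  Q = [1, 3] / [2, 4] / [5, 6] / [7]
  Insert 2 (step 8): P = [1, 2] / [3, 5] / [4, 6] / [7] / [8];  Q = [1, 3] / [2, 4] / [5, 6] / [7] / [8]
Final shape: (2, 2, 2, 1, 1).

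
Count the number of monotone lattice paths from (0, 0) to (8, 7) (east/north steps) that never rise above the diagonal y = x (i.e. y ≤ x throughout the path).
Number of paths = 1430

By the reflection principle (André's argument), the number of monotone paths to (8, 7) with n ≤ m that never go above y = x is C(15, 8) − C(15, 9) = 6435 − 5005 = 1430.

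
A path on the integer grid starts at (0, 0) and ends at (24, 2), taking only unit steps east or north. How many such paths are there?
Number of paths = 325

A monotone lattice path from (0, 0) to (24, 2) consists of 24 east steps and 2 north steps in some order, so it is determined by which 24 of the 26 steps are east. The count is C(26, 24) = 325.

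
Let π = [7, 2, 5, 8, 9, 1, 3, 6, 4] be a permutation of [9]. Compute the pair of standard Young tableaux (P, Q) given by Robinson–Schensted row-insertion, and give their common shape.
P = [1, 3, 4, 9] / [2, 5, 6] / [7, 8];  Q = [1, 3, 4, 5] / [2, 7, 8] / [6, 9];  common shape = (4, 3, 2)

Row-insert the values π_1, π_2, … into P one at a time, bumping the leftmost entry strictly greater than the inserted value down to the next row. The recording tableau Q records, in position (i, j), the step at which that cell was added to P.
  Insert 7 (step 1): P = [7];  Q = [1]
  Insert 2 (step 2): P = [2] / [7];  Q = [1] / [2]
  Insert 5 (step 3): P = [2, 5] / [7];  Q = [1, 3] / [2]
  Insert 8 (step 4): P = [2, 5, 8] / [7];  Q = [1, 3, 4] / [2]
  Insert 9 (step 5): P = [2, 5, 8, 9] / [7];  Q = [1, 3, 4, 5] / [2]
  Insert 1 (step 6): P = [1, 5, 8, 9] / [2] / [7];  Q = [1, 3, 4, 5] / [2] / [6]
  Insert 3 (step 7): P = [1, 3, 8, 9] / [2, 5] / [7];  Q = [1, 3, 4, 5] / [2, 7] / [6]
  Insert 6 (step 8): P = [1, 3, 6, 9] / [2, 5, 8] / [7];  Q = [1, 3, 4, 5] / [2, 7, 8] / [6]
  Insert 4 (step 9): P = [1, 3, 4, 9] / [2, 5, 6] / [7, 8];  Q = [1, 3, 4, 5] / [2, 7, 8] / [6, 9]
Final shape: (4, 3, 2).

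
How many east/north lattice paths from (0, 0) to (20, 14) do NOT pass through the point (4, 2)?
Number of paths = 935649315

Total paths from (0, 0) to (20, 14): C(34, 20) = 1391975640. Paths through (4, 2): (paths (0, 0) → (4, 2)) × (paths (4, 2) → (20, 14)) = C(6, 4) · C(28, 16) = 15 · 30421755 = 456326325. Avoidance count = 1391975640 − 456326325 = 935649315.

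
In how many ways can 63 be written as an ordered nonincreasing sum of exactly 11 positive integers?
p(63, 11 parts) = 103226

Partitions of n into exactly k parts are in bijection with partitions of n − k into at most k parts (subtract 1 from each part). So p(63, exactly 11) = p(52, parts ≤ 11). Computing via the recurrence p(m, j) = p(m, j−1) + p(m−j, j) gives 103226.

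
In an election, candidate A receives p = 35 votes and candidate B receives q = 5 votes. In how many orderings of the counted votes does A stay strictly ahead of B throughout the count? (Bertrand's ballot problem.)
Strict-lead orderings = 493506

Total orderings of the 40 votes with 35 for A: C(40, 35) = 658008. By the Bertrand ballot formula (Cycle Lemma / reflection principle), the number of orderings in which A is strictly ahead of B throughout is (p − q)/(p + q) · C(p + q, p) = (35 − 5)/(35 + 5) · 658008 = 493506.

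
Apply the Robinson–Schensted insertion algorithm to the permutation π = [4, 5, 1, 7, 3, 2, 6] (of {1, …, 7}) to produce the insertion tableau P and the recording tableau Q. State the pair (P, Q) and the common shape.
P = [1, 2, 6] / [3, 5, 7] / [4];  Q = [1, 2, 4] / [3, 5, 7] / [6];  common shape = (3, 3, 1)

Row-insert the values π_1, π_2, … into P one at a time, bumping the leftmost entry strictly greater than the inserted value down to the next row. The recording tableau Q records, in position (i, j), the step at which that cell was added to P.
  Insert 4 (step 1): P = [4];  Q = [1]
  Insert 5 (step 2): P = [4, 5];  Q = [1, 2]
  Insert 1 (step 3): P = [1, 5] / [4];  Q = [1, 2] / [3]
  Insert 7 (step 4): P = [1, 5, 7] / [4];  Q = [1, 2, 4] / [3]
  Insert 3 (step 5): P = [1, 3, 7] / [4, 5];  Q = [1, 2, 4] / [3, 5]
  Insert 2 (step 6): P = [1, 2, 7] / [3, 5] / [4];  Q = [1, 2, 4] / [3, 5] / [6]
  Insert 6 (step 7): P = [1, 2, 6] / [3, 5, 7] / [4];  Q = [1, 2, 4] / [3, 5, 7] / [6]
Final shape: (3, 3, 1).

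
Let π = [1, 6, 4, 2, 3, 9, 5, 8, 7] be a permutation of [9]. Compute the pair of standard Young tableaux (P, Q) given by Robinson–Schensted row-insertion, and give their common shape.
P = [1, 2, 3, 5, 7] / [4, 8] / [6, 9];  Q = [1, 2, 5, 6, 8] / [3, 7] / [4, 9];  common shape = (5, 2, 2)

Row-insert the values π_1, π_2, … into P one at a time, bumping the leftmost entry strictly greater than the inserted value down to the next row. The recording tableau Q records, in position (i, j), the step at which that cell was added to P.
  Insert 1 (step 1): P = [1];  Q = [1]
  Insert 6 (step 2): P = [1, 6];  Q = [1, 2]
  Insert 4 (step 3): P = [1, 4] / [6];  Q = [1, 2] / [3]
  Insert 2 (step 4): P = [1, 2] / [4] / [6];  Q = [1, 2] / [3] / [4]
  Insert 3 (step 5): P = [1, 2, 3] / [4] / [6];  Q = [1, 2, 5] / [3] / [4]
  Insert 9 (step 6): P = [1, 2, 3, 9] / [4] / [6];  Q = [1, 2, 5, 6] / [3] / [4]
  Insert 5 (step 7): P = [1, 2, 3, 5] / [4, 9] / [6];  Q = [1, 2, 5, 6] / [3, 7] / [4]
  Insert 8 (step 8): P = [1, 2, 3, 5, 8] / [4, 9] / [6];  Q = [1, 2, 5, 6, 8] / [3, 7] / [4]
  Insert 7 (step 9): P = [1, 2, 3, 5, 7] / [4, 8] / [6, 9];  Q = [1, 2, 5, 6, 8] / [3, 7] / [4, 9]
Final shape: (5, 2, 2).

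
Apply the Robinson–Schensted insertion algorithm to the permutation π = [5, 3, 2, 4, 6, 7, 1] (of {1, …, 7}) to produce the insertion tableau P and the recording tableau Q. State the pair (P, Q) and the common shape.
P = [1, 4, 6, 7] / [2] / [3] / [5];  Q = [1, 4, 5, 6] / [2] / [3] / [7];  common shape = (4, 1, 1, 1)

Row-insert the values π_1, π_2, … into P one at a time, bumping the leftmost entry strictly greater than the inserted value down to the next row. The recording tableau Q records, in position (i, j), the step at which that cell was added to P.
  Insert 5 (step 1): P = [5];  Q = [1]
  Insert 3 (step 2): P = [3] / [5];  Q = [1] / [2]
  Insert 2 (step 3): P = [2] / [3] / [5];  Q = [1] / [2] / [3]
  Insert 4 (step 4): P = [2, 4] / [3] / [5];  Q = [1, 4] / [2] / [3]
  Insert 6 (step 5): P = [2, 4, 6] / [3] / [5];  Q = [1, 4, 5] / [2] / [3]
  Insert 7 (step 6): P = [2, 4, 6, 7] / [3] / [5];  Q = [1, 4, 5, 6] / [2] / [3]
  Insert 1 (step 7): P = [1, 4, 6, 7] / [2] / [3] / [5];  Q = [1, 4, 5, 6] / [2] / [3] / [7]
Final shape: (4, 1, 1, 1).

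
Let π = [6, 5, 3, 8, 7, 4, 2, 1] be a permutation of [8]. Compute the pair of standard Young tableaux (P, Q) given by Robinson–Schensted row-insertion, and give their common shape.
P = [1, 4] / [2, 7] / [3, 8] / [5] / [6];  Q = [1, 4] / [2, 5] / [3, 6] / [7] / [8];  common shape = (2, 2, 2, 1, 1)

Row-insert the values π_1, π_2, … into P one at a time, bumping the leftmost entry strictly greater than the inserted value down to the next row. The recording tableau Q records, in position (i, j), the step at which that cell was added to P.
  Insert 6 (step 1): P = [6];  Q = [1]
  Insert 5 (step 2): P = [5] / [6];  Q = [1] / [2]
  Insert 3 (step 3): P = [3] / [5] / [6];  Q = [1] / [2] / [3]
  Insert 8 (step 4): P = [3, 8] / [5] / [6];  Q = [1, 4] / [2] / [3]
  Insert 7 (step 5): P = [3, 7] / [5, 8] / [6];  Q = [1, 4] / [2, 5] / [3]
  Insert 4 (step 6): P = [3, 4] / [5, 7] / [6, 8];  Q = [1, 4] / [2, 5] / [3, 6]
  Insert 2 (step 7): P = [2, 4] / [3, 7] / [5, 8] / [6];  Q = [1, 4] / [2, 5] / [3, 6] / [7]
  Insert 1 (step 8): P = [1, 4] / [2, 7] / [3, 8] / [5] / [6];  Q = [1, 4] / [2, 5] / [3, 6] / [7] / [8]
Final shape: (2, 2, 2, 1, 1).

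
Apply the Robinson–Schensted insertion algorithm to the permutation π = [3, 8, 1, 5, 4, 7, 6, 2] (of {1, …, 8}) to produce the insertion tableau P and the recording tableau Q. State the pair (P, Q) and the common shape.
P = [1, 2, 6] / [3, 4, 7] / [5] / [8];  Q = [1, 2, 6] / [3, 4, 7] / [5] / [8];  common shape = (3, 3, 1, 1)

Row-insert the values π_1, π_2, … into P one at a time, bumping the leftmost entry strictly greater than the inserted value down to the next row. The recording tableau Q records, in position (i, j), the step at which that cell was added to P.
  Insert 3 (step 1): P = [3];  Q = [1]
  Insert 8 (step 2): P = [3, 8];  Q = [1, 2]
  Insert 1 (step 3): P = [1, 8] / [3];  Q = [1, 2] / [3]
  Insert 5 (step 4): P = [1, 5] / [3, 8];  Q = [1, 2] / [3, 4]
  Insert 4 (step 5): P = [1, 4] / [3, 5] / [8];  Q = [1, 2] / [3, 4] / [5]
  Insert 7 (step 6): P = [1, 4, 7] / [3, 5] / [8];  Q = [1, 2, 6] / [3, 4] / [5]
  Insert 6 (step 7): P = [1, 4, 6] / [3, 5, 7] / [8];  Q = [1, 2, 6] / [3, 4, 7] / [5]
  Insert 2 (step 8): P = [1, 2, 6] / [3, 4, 7] / [5] / [8];  Q = [1, 2, 6] / [3, 4, 7] / [5] / [8]
Final shape: (3, 3, 1, 1).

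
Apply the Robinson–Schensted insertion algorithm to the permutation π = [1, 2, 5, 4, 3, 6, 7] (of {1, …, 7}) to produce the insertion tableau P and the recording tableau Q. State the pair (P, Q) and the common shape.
P = [1, 2, 3, 6, 7] / [4] / [5];  Q = [1, 2, 3, 6, 7] / [4] / [5];  common shape = (5, 1, 1)

Row-insert the values π_1, π_2, … into P one at a time, bumping the leftmost entry strictly greater than the inserted value down to the next row. The recording tableau Q records, in position (i, j), the step at which that cell was added to P.
  Insert 1 (step 1): P = [1];  Q = [1]
  Insert 2 (step 2): P = [1, 2];  Q = [1, 2]
  Insert 5 (step 3): P = [1, 2, 5];  Q = [1, 2, 3]
  Insert 4 (step 4): P = [1, 2, 4] / [5];  Q = [1, 2, 3] / [4]
  Insert 3 (step 5): P = [1, 2, 3] / [4] / [5];  Q = [1, 2, 3] / [4] / [5]
  Insert 6 (step 6): P = [1, 2, 3, 6] / [4] / [5];  Q = [1, 2, 3, 6] / [4] / [5]
  Insert 7 (step 7): P = [1, 2, 3, 6, 7] / [4] / [5];  Q = [1, 2, 3, 6, 7] / [4] / [5]
Final shape: (5, 1, 1).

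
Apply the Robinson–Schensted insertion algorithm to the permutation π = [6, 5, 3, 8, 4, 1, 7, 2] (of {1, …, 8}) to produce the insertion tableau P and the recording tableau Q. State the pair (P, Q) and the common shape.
P = [1, 2, 7] / [3, 4] / [5, 8] / [6];  Q = [1, 4, 7] / [2, 5] / [3, 8] / [6];  common shape = (3, 2, 2, 1)

Row-insert the values π_1, π_2, … into P one at a time, bumping the leftmost entry strictly greater than the inserted value down to the next row. The recording tableau Q records, in position (i, j), the step at which that cell was added to P.
  Insert 6 (step 1): P = [6];  Q = [1]
  Insert 5 (step 2): P = [5] / [6];  Q = [1] / [2]
  Insert 3 (step 3): P = [3] / [5] / [6];  Q = [1] / [2] / [3]
  Insert 8 (step 4): P = [3, 8] / [5] / [6];  Q = [1, 4] / [2] / [3]
  Insert 4 (step 5): P = [3, 4] / [5, 8] / [6];  Q = [1, 4] / [2, 5] / [3]
  Insert 1 (step 6): P = [1, 4] / [3, 8] / [5] / [6];  Q = [1, 4] / [2, 5] / [3] / [6]
  Insert 7 (step 7): P = [1, 4, 7] / [3, 8] / [5] / [6];  Q = [1, 4, 7] / [2, 5] / [3] / [6]
  Insert 2 (step 8): P = [1, 2, 7] / [3, 4] / [5, 8] / [6];  Q = [1, 4, 7] / [2, 5] / [3, 8] / [6]
Final shape: (3, 2, 2, 1).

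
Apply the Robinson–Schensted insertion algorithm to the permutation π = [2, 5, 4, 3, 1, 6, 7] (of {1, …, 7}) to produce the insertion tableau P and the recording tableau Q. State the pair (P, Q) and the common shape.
P = [1, 3, 6, 7] / [2] / [4] / [5];  Q = [1, 2, 6, 7] / [3] / [4] / [5];  common shape = (4, 1, 1, 1)

Row-insert the values π_1, π_2, … into P one at a time, bumping the leftmost entry strictly greater than the inserted value down to the next row. The recording tableau Q records, in position (i, j), the step at which that cell was added to P.
  Insert 2 (step 1): P = [2];  Q = [1]
  Insert 5 (step 2): P = [2, 5];  Q = [1, 2]
  Insert 4 (step 3): P = [2, 4] / [5];  Q = [1, 2] / [3]
  Insert 3 (step 4): P = [2, 3] / [4] / [5];  Q = [1, 2] / [3] / [4]
  Insert 1 (step 5): P = [1, 3] / [2] / [4] / [5];  Q = [1, 2] / [3] / [4] / [5]
  Insert 6 (step 6): P = [1, 3, 6] / [2] / [4] / [5];  Q = [1, 2, 6] / [3] / [4] / [5]
  Insert 7 (step 7): P = [1, 3, 6, 7] / [2] / [4] / [5];  Q = [1, 2, 6, 7] / [3] / [4] / [5]
Final shape: (4, 1, 1, 1).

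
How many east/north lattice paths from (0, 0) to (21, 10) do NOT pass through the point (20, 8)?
Number of paths = 35027850

Total paths from (0, 0) to (21, 10): C(31, 21) = 44352165. Paths through (20, 8): (paths (0, 0) → (20, 8)) × (paths (20, 8) → (21, 10)) = C(28, 20) · C(3, 1) = 3108105 · 3 = 9324315. Avoidance count = 44352165 − 9324315 = 35027850.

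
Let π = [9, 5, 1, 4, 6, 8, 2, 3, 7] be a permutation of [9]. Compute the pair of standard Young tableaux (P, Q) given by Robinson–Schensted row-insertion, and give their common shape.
P = [1, 2, 3, 7] / [4, 6, 8] / [5] / [9];  Q = [1, 4, 5, 6] / [2, 8, 9] / [3] / [7];  common shape = (4, 3, 1, 1)

Row-insert the values π_1, π_2, … into P one at a time, bumping the leftmost entry strictly greater than the inserted value down to the next row. The recording tableau Q records, in position (i, j), the step at which that cell was added to P.
  Insert 9 (step 1): P = [9];  Q = [1]
  Insert 5 (step 2): P = [5] / [9];  Q = [1] / [2]
  Insert 1 (step 3): P = [1] / [5] / [9];  Q = [1] / [2] / [3]
  Insert 4 (step 4): P = [1, 4] / [5] / [9];  Q = [1, 4] / [2] / [3]
  Insert 6 (step 5): P = [1, 4, 6] / [5] / [9];  Q = [1, 4, 5] / [2] / [3]
  Insert 8 (step 6): P = [1, 4, 6, 8] / [5] / [9];  Q = [1, 4, 5, 6] / [2] / [3]
  Insert 2 (step 7): P = [1, 2, 6, 8] / [4] / [5] / [9];  Q = [1, 4, 5, 6] / [2] / [3] / [7]
  Insert 3 (step 8): P = [1, 2, 3, 8] / [4, 6] / [5] / [9];  Q = [1, 4, 5, 6] / [2, 8] / [3] / [7]
  Insert 7 (step 9): P = [1, 2, 3, 7] / [4, 6, 8] / [5] / [9];  Q = [1, 4, 5, 6] / [2, 8, 9] / [3] / [7]
Final shape: (4, 3, 1, 1).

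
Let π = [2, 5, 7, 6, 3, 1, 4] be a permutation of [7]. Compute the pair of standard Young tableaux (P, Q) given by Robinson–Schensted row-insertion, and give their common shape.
P = [1, 3, 4] / [2, 6] / [5] / [7];  Q = [1, 2, 3] / [4, 7] / [5] / [6];  common shape = (3, 2, 1, 1)

Row-insert the values π_1, π_2, … into P one at a time, bumping the leftmost entry strictly greater than the inserted value down to the next row. The recording tableau Q records, in position (i, j), the step at which that cell was added to P.
  Insert 2 (step 1): P = [2];  Q = [1]
  Insert 5 (step 2): P = [2, 5];  Q = [1, 2]
  Insert 7 (step 3): P = [2, 5, 7];  Q = [1, 2, 3]
  Insert 6 (step 4): P = [2, 5, 6] / [7];  Q = [1, 2, 3] / [4]
  Insert 3 (step 5): P = [2, 3, 6] / [5] / [7];  Q = [1, 2, 3] / [4] / [5]
  Insert 1 (step 6): P = [1, 3, 6] / [2] / [5] / [7];  Q = [1, 2, 3] / [4] / [5] / [6]
  Insert 4 (step 7): P = [1, 3, 4] / [2, 6] / [5] / [7];  Q = [1, 2, 3] / [4, 7] / [5] / [6]
Final shape: (3, 2, 1, 1).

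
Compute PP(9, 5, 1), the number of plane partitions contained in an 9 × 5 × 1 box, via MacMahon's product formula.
PP(9, 5, 1) = 2002

Evaluate the triple product over i = 1..9, j = 1..5, k = 1..1. The factors are (2/1) · (3/2) · (4/3) · (5/4) · (6/5) · (3/2) · (4/3) · (5/4) · … (45 factors total). The numerators and denominators telescope so the product is an integer; carrying out the multiplication exactly gives PP(9, 5, 1) = 2002.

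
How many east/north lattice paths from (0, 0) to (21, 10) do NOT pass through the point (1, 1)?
Number of paths = 24322155

Total paths from (0, 0) to (21, 10): C(31, 21) = 44352165. Paths through (1, 1): (paths (0, 0) → (1, 1)) × (paths (1, 1) → (21, 10)) = C(2, 1) · C(29, 20) = 2 · 10015005 = 20030010. Avoidance count = 44352165 − 20030010 = 24322155.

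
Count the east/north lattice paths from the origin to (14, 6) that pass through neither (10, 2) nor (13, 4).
Number of paths = 28980

Inclusion–exclusion. Total paths: C(20, 14) = 38760. Through P₁: C(12, 10)·C(8, 4) = 4620. Through P₂: C(17, 13)·C(3, 1) = 7140. Since P₁ is strictly southwest of P₂, a monotone path through both must visit P₁ then P₂; paths through both = C(12, 10)·C(5, 3)·C(3, 1) = 1980. Avoid both = 38760 − 4620 − 7140 + 1980 = 28980.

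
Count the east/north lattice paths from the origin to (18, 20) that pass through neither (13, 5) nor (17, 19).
Number of paths = 16302605298

Inclusion–exclusion. Total paths: C(38, 18) = 33578000610. Through P₁: C(18, 13)·C(20, 5) = 132838272. Through P₂: C(36, 17)·C(2, 1) = 17194993200. Since P₁ is strictly southwest of P₂, a monotone path through both must visit P₁ then P₂; paths through both = C(18, 13)·C(18, 4)·C(2, 1) = 52436160. Avoid both = 33578000610 − 132838272 − 17194993200 + 52436160 = 16302605298.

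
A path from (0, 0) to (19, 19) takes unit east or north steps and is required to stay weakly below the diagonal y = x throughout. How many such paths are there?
Number of paths = 1767263190

By the reflection principle (André's argument), the number of monotone paths to (19, 19) with n ≤ m that never go above y = x is C(38, 19) − C(38, 20) = 35345263800 − 33578000610 = 1767263190.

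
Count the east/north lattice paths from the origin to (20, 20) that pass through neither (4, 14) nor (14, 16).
Number of paths = 107121862890

Inclusion–exclusion. Total paths: C(40, 20) = 137846528820. Through P₁: C(18, 4)·C(22, 16) = 228315780. Through P₂: C(30, 14)·C(10, 6) = 30538761750. Since P₁ is strictly southwest of P₂, a monotone path through both must visit P₁ then P₂; paths through both = C(18, 4)·C(12, 10)·C(10, 6) = 42411600. Avoid both = 137846528820 − 228315780 − 30538761750 + 42411600 = 107121862890.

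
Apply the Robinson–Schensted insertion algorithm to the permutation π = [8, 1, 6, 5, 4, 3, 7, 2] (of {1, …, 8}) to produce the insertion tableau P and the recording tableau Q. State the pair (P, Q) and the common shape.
P = [1, 2, 7] / [3] / [4] / [5] / [6] / [8];  Q = [1, 3, 7] / [2] / [4] / [5] / [6] / [8];  common shape = (3, 1, 1, 1, 1, 1)

Row-insert the values π_1, π_2, … into P one at a time, bumping the leftmost entry strictly greater than the inserted value down to the next row. The recording tableau Q records, in position (i, j), the step at which that cell was added to P.
  Insert 8 (step 1): P = [8];  Q = [1]
  Insert 1 (step 2): P = [1] / [8];  Q = [1] / [2]
  Insert 6 (step 3): P = [1, 6] / [8];  Q = [1, 3] / [2]
  Insert 5 (step 4): P = [1, 5] / [6] / [8];  Q = [1, 3] / [2] / [4]
  Insert 4 (step 5): P = [1, 4] / [5] / [6] / [8];  Q = [1, 3] / [2] / [4] / [5]
  Insert 3 (step 6): P = [1, 3] / [4] / [5] / [6] / [8];  Q = [1, 3] / [2] / [4] / [5] / [6]
  Insert 7 (step 7): P = [1, 3, 7] / [4] / [5] / [6] / [8];  Q = [1, 3, 7] / [2] / [4] / [5] / [6]
  Insert 2 (step 8): P = [1, 2, 7] / [3] / [4] / [5] / [6] / [8];  Q = [1, 3, 7] / [2] / [4] / [5] / [6] / [8]
Final shape: (3, 1, 1, 1, 1, 1).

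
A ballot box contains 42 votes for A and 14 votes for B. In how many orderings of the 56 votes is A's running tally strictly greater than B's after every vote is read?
Strict-lead orderings = 2902365981900

Total orderings of the 56 votes with 42 for A: C(56, 42) = 5804731963800. By the Bertrand ballot formula (Cycle Lemma / reflection principle), the number of orderings in which A is strictly ahead of B throughout is (p − q)/(p + q) · C(p + q, p) = (42 − 14)/(42 + 14) · 5804731963800 = 2902365981900.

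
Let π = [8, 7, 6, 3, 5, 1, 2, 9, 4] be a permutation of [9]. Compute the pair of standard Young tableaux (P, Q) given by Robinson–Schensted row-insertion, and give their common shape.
P = [1, 2, 4] / [3, 5, 9] / [6] / [7] / [8];  Q = [1, 5, 8] / [2, 7, 9] / [3] / [4] / [6];  common shape = (3, 3, 1, 1, 1)

Row-insert the values π_1, π_2, … into P one at a time, bumping the leftmost entry strictly greater than the inserted value down to the next row. The recording tableau Q records, in position (i, j), the step at which that cell was added to P.
  Insert 8 (step 1): P = [8];  Q = [1]
  Insert 7 (step 2): P = [7] / [8];  Q = [1] / [2]
  Insert 6 (step 3): P = [6] / [7] / [8];  Q = [1] / [2] / [3]
  Insert 3 (step 4): P = [3] / [6] / [7] / [8];  Q = [1] / [2] / [3] / [4]
  Insert 5 (step 5): P = [3, 5] / [6] / [7] / [8];  Q = [1, 5] / [2] / [3] / [4]
  Insert 1 (step 6): P = [1, 5] / [3] / [6] / [7] / [8];  Q = [1, 5] / [2] / [3] / [4] / [6]
  Insert 2 (step 7): P = [1, 2] / [3, 5] / [6] / [7] / [8];  Q = [1, 5] / [2, 7] / [3] / [4] / [6]
  Insert 9 (step 8): P = [1, 2, 9] / [3, 5] / [6] / [7] / [8];  Q = [1, 5, 8] / [2, 7] / [3] / [4] / [6]
  Insert 4 (step 9): P = [1, 2, 4] / [3, 5, 9] / [6] / [7] / [8];  Q = [1, 5, 8] / [2, 7, 9] / [3] / [4] / [6]
Final shape: (3, 3, 1, 1, 1).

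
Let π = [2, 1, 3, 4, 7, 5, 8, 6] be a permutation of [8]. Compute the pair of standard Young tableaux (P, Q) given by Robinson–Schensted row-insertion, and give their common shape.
P = [1, 3, 4, 5, 6] / [2, 7, 8];  Q = [1, 3, 4, 5, 7] / [2, 6, 8];  common shape = (5, 3)

Row-insert the values π_1, π_2, … into P one at a time, bumping the leftmost entry strictly greater than the inserted value down to the next row. The recording tableau Q records, in position (i, j), the step at which that cell was added to P.
  Insert 2 (step 1): P = [2];  Q = [1]
  Insert 1 (step 2): P = [1] / [2];  Q = [1] / [2]
  Insert 3 (step 3): P = [1, 3] / [2];  Q = [1, 3] / [2]
  Insert 4 (step 4): P = [1, 3, 4] / [2];  Q = [1, 3, 4] / [2]
  Insert 7 (step 5): P = [1, 3, 4, 7] / [2];  Q = [1, 3, 4, 5] / [2]
  Insert 5 (step 6): P = [1, 3, 4, 5] / [2, 7];  Q = [1, 3, 4, 5] / [2, 6]
  Insert 8 (step 7): P = [1, 3, 4, 5, 8] / [2, 7];  Q = [1, 3, 4, 5, 7] / [2, 6]
  Insert 6 (step 8): P = [1, 3, 4, 5, 6] / [2, 7, 8];  Q = [1, 3, 4, 5, 7] / [2, 6, 8]
Final shape: (5, 3).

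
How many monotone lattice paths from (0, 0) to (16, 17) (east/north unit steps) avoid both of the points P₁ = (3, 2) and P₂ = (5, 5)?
Number of paths = 586865654

Inclusion–exclusion. Total paths: C(33, 16) = 1166803110. Through P₁: C(5, 3)·C(28, 13) = 374421600. Through P₂: C(10, 5)·C(23, 11) = 340723656. Since P₁ is strictly southwest of P₂, a monotone path through both must visit P₁ then P₂; paths through both = C(5, 3)·C(5, 2)·C(23, 11) = 135207800. Avoid both = 1166803110 − 374421600 − 340723656 + 135207800 = 586865654.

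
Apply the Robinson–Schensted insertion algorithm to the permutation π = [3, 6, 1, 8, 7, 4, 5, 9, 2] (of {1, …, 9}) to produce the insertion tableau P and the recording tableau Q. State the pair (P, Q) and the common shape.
P = [1, 2, 5, 9] / [3, 4, 7] / [6] / [8];  Q = [1, 2, 4, 8] / [3, 5, 7] / [6] / [9];  common shape = (4, 3, 1, 1)

Row-insert the values π_1, π_2, … into P one at a time, bumping the leftmost entry strictly greater than the inserted value down to the next row. The recording tableau Q records, in position (i, j), the step at which that cell was added to P.
  Insert 3 (step 1): P = [3];  Q = [1]
  Insert 6 (step 2): P = [3, 6];  Q = [1, 2]
  Insert 1 (step 3): P = [1, 6] / [3];  Q = [1, 2] / [3]
  Insert 8 (step 4): P = [1, 6, 8] / [3];  Q = [1, 2, 4] / [3]
  Insert 7 (step 5): P = [1, 6, 7] / [3, 8];  Q = [1, 2, 4] / [3, 5]
  Insert 4 (step 6): P = [1, 4, 7] / [3, 6] / [8];  Q = [1, 2, 4] / [3, 5] / [6]
  Insert 5 (step 7): P = [1, 4, 5] / [3, 6, 7] / [8];  Q = [1, 2, 4] / [3, 5, 7] / [6]
  Insert 9 (step 8): P = [1, 4, 5, 9] / [3, 6, 7] / [8];  Q = [1, 2, 4, 8] / [3, 5, 7] / [6]
  Insert 2 (step 9): P = [1, 2, 5, 9] / [3, 4, 7] / [6] / [8];  Q = [1, 2, 4, 8] / [3, 5, 7] / [6] / [9]
Final shape: (4, 3, 1, 1).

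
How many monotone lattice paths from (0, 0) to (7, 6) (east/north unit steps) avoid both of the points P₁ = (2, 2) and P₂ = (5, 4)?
Number of paths = 564

Inclusion–exclusion. Total paths: C(13, 7) = 1716. Through P₁: C(4, 2)·C(9, 5) = 756. Through P₂: C(9, 5)·C(4, 2) = 756. Since P₁ is strictly southwest of P₂, a monotone path through both must visit P₁ then P₂; paths through both = C(4, 2)·C(5, 3)·C(4, 2) = 360. Avoid both = 1716 − 756 − 756 + 360 = 564.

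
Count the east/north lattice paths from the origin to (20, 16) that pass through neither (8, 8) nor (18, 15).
Number of paths = 3326050530

Inclusion–exclusion. Total paths: C(36, 20) = 7307872110. Through P₁: C(16, 8)·C(20, 12) = 1621233900. Through P₂: C(33, 18)·C(3, 2) = 3111474960. Since P₁ is strictly southwest of P₂, a monotone path through both must visit P₁ then P₂; paths through both = C(16, 8)·C(17, 10)·C(3, 2) = 750887280. Avoid both = 7307872110 − 1621233900 − 3111474960 + 750887280 = 3326050530.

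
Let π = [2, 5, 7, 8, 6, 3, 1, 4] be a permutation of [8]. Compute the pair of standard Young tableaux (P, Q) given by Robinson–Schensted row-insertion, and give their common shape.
P = [1, 3, 4, 8] / [2, 6] / [5] / [7];  Q = [1, 2, 3, 4] / [5, 8] / [6] / [7];  common shape = (4, 2, 1, 1)

Row-insert the values π_1, π_2, … into P one at a time, bumping the leftmost entry strictly greater than the inserted value down to the next row. The recording tableau Q records, in position (i, j), the step at which that cell was added to P.
  Insert 2 (step 1): P = [2];  Q = [1]
  Insert 5 (step 2): P = [2, 5];  Q = [1, 2]
  Insert 7 (step 3): P = [2, 5, 7];  Q = [1, 2, 3]
  Insert 8 (step 4): P = [2, 5, 7, 8];  Q = [1, 2, 3, 4]
  Insert 6 (step 5): P = [2, 5, 6, 8] / [7];  Q = [1, 2, 3, 4] / [5]
  Insert 3 (step 6): P = [2, 3, 6, 8] / [5] / [7];  Q = [1, 2, 3, 4] / [5] / [6]
  Insert 1 (step 7): P = [1, 3, 6, 8] / [2] / [5] / [7];  Q = [1, 2, 3, 4] / [5] / [6] / [7]
  Insert 4 (step 8): P = [1, 3, 4, 8] / [2, 6] / [5] / [7];  Q = [1, 2, 3, 4] / [5, 8] / [6] / [7]
Final shape: (4, 2, 1, 1).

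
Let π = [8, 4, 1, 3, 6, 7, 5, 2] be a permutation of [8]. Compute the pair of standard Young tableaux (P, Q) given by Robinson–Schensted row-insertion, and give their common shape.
P = [1, 2, 5, 7] / [3, 6] / [4] / [8];  Q = [1, 4, 5, 6] / [2, 7] / [3] / [8];  common shape = (4, 2, 1, 1)

Row-insert the values π_1, π_2, … into P one at a time, bumping the leftmost entry strictly greater than the inserted value down to the next row. The recording tableau Q records, in position (i, j), the step at which that cell was added to P.
  Insert 8 (step 1): P = [8];  Q = [1]
  Insert 4 (step 2): P = [4] / [8];  Q = [1] / [2]
  Insert 1 (step 3): P = [1] / [4] / [8];  Q = [1] / [2] / [3]
  Insert 3 (step 4): P = [1, 3] / [4] / [8];  Q = [1, 4] / [2] / [3]
  Insert 6 (step 5): P = [1, 3, 6] / [4] / [8];  Q = [1, 4, 5] / [2] / [3]
  Insert 7 (step 6): P = [1, 3, 6, 7] / [4] / [8];  Q = [1, 4, 5, 6] / [2] / [3]
  Insert 5 (step 7): P = [1, 3, 5, 7] / [4, 6] / [8];  Q = [1, 4, 5, 6] / [2, 7] / [3]
  Insert 2 (step 8): P = [1, 2, 5, 7] / [3, 6] / [4] / [8];  Q = [1, 4, 5, 6] / [2, 7] / [3] / [8]
Final shape: (4, 2, 1, 1).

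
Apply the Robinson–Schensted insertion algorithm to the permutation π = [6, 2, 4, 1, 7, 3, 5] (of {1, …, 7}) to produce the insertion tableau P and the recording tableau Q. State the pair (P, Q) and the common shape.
P = [1, 3, 5] / [2, 4, 7] / [6];  Q = [1, 3, 5] / [2, 6, 7] / [4];  common shape = (3, 3, 1)

Row-insert the values π_1, π_2, … into P one at a time, bumping the leftmost entry strictly greater than the inserted value down to the next row. The recording tableau Q records, in position (i, j), the step at which that cell was added to P.
  Insert 6 (step 1): P = [6];  Q = [1]
  Insert 2 (step 2): P = [2] / [6];  Q = [1] / [2]
  Insert 4 (step 3): P = [2, 4] / [6];  Q = [1, 3] / [2]
  Insert 1 (step 4): P = [1, 4] / [2] / [6];  Q = [1, 3] / [2] / [4]
  Insert 7 (step 5): P = [1, 4, 7] / [2] / [6];  Q = [1, 3, 5] / [2] / [4]
  Insert 3 (step 6): P = [1, 3, 7] / [2, 4] / [6];  Q = [1, 3, 5] / [2, 6] / [4]
  Insert 5 (step 7): P = [1, 3, 5] / [2, 4, 7] / [6];  Q = [1, 3, 5] / [2, 6, 7] / [4]
Final shape: (3, 3, 1).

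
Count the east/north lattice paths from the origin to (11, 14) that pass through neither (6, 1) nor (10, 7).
Number of paths = 4253600

Inclusion–exclusion. Total paths: C(25, 11) = 4457400. Through P₁: C(7, 6)·C(18, 5) = 59976. Through P₂: C(17, 10)·C(8, 1) = 155584. Since P₁ is strictly southwest of P₂, a monotone path through both must visit P₁ then P₂; paths through both = C(7, 6)·C(10, 4)·C(8, 1) = 11760. Avoid both = 4457400 − 59976 − 155584 + 11760 = 4253600.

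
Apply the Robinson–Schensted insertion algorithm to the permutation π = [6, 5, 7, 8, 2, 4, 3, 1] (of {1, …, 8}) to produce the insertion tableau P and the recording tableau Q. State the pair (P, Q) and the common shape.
P = [1, 3, 8] / [2, 7] / [4] / [5] / [6];  Q = [1, 3, 4] / [2, 6] / [5] / [7] / [8];  common shape = (3, 2, 1, 1, 1)

Row-insert the values π_1, π_2, … into P one at a time, bumping the leftmost entry strictly greater than the inserted value down to the next row. The recording tableau Q records, in position (i, j), the step at which that cell was added to P.
  Insert 6 (step 1): P = [6];  Q = [1]
  Insert 5 (step 2): P = [5] / [6];  Q = [1] / [2]
  Insert 7 (step 3): P = [5, 7] / [6];  Q = [1, 3] / [2]
  Insert 8 (step 4): P = [5, 7, 8] / [6];  Q = [1, 3, 4] / [2]
  Insert 2 (step 5): P = [2, 7, 8] / [5] / [6];  Q = [1, 3, 4] / [2] / [5]
  Insert 4 (step 6): P = [2, 4, 8] / [5, 7] / [6];  Q = [1, 3, 4] / [2, 6] / [5]
  Insert 3 (step 7): P = [2, 3, 8] / [4, 7] / [5] / [6];  Q = [1, 3, 4] / [2, 6] / [5] / [7]
  Insert 1 (step 8): P = [1, 3, 8] / [2, 7] / [4] / [5] / [6];  Q = [1, 3, 4] / [2, 6] / [5] / [7] / [8]
Final shape: (3, 2, 1, 1, 1).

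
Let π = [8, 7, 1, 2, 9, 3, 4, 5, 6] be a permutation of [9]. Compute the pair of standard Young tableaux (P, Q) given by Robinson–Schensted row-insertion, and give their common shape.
P = [1, 2, 3, 4, 5, 6] / [7, 9] / [8];  Q = [1, 4, 5, 7, 8, 9] / [2, 6] / [3];  common shape = (6, 2, 1)

Row-insert the values π_1, π_2, … into P one at a time, bumping the leftmost entry strictly greater than the inserted value down to the next row. The recording tableau Q records, in position (i, j), the step at which that cell was added to P.
  Insert 8 (step 1): P = [8];  Q = [1]
  Insert 7 (step 2): P = [7] / [8];  Q = [1] / [2]
  Insert 1 (step 3): P = [1] / [7] / [8];  Q = [1] / [2] / [3]
  Insert 2 (step 4): P = [1, 2] / [7] / [8];  Q = [1, 4] / [2] / [3]
  Insert 9 (step 5): P = [1, 2, 9] / [7] / [8];  Q = [1, 4, 5] / [2] / [3]
  Insert 3 (step 6): P = [1, 2, 3] / [7, 9] / [8];  Q = [1, 4, 5] / [2, 6] / [3]
  Insert 4 (step 7): P = [1, 2, 3, 4] / [7, 9] / [8];  Q = [1, 4, 5, 7] / [2, 6] / [3]
  Insert 5 (step 8): P = [1, 2, 3, 4, 5] / [7, 9] / [8];  Q = [1, 4, 5, 7, 8] / [2, 6] / [3]
  Insert 6 (step 9): P = [1, 2, 3, 4, 5, 6] / [7, 9] / [8];  Q = [1, 4, 5, 7, 8, 9] / [2, 6] / [3]
Final shape: (6, 2, 1).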